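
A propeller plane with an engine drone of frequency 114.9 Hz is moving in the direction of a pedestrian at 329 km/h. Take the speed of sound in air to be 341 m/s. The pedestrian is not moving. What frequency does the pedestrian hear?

157 Hz

329 km/h = 91.39 m/s.
Moving source, stationary observer: f' = f · v/(v − v_s) since the source is approaching.
f' = 114.9 × 341/(341 − 91.39) = 114.9 × 341/249.6 ≈ 157 Hz.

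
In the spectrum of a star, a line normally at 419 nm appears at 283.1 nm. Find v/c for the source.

λ'/λ₀ = 0.6757 < 1 (blueshift), so the source is approaching.
λ'/λ₀ = √((1 − β)/(1 + β)) for an approaching source ⇒ β = (1 − r²)/(1 + r²) with r = λ'/λ₀.
β = (1 − 0.4565)/(1 + 0.4565) ≈ 0.373.

0.373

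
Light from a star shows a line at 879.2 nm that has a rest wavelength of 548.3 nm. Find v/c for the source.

λ'/λ₀ = 1.6035 > 1 (redshift), so the source is receding.
λ'/λ₀ = √((1 + β)/(1 − β)) for a receding source ⇒ β = (r² − 1)/(r² + 1) with r = λ'/λ₀.
β = (2.5712 − 1)/(2.5712 + 1) ≈ 0.440.

0.440c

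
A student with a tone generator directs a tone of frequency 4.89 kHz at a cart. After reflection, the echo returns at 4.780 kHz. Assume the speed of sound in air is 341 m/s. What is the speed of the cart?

3.9 m/s

Double Doppler shift off a moving reflector: f₂ = f₀ · (v + u)/(v − u) (u > 0 toward emitter).
Rearranging, u = v · (f₂ − f₀)/(f₂ + f₀) = 341 × -0.110/9.670 ≈ -3.9 m/s.
So the cart is moving at 3.9 m/s away from the emitter.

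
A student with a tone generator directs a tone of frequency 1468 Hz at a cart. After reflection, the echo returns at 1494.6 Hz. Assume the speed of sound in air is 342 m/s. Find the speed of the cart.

3.1 m/s

Double Doppler shift off a moving reflector: f₂ = f₀ · (v + u)/(v − u) (u > 0 toward emitter).
Rearranging, u = v · (f₂ − f₀)/(f₂ + f₀) = 342 × 26.6/2962.6 ≈ 3.1 m/s.
So the cart is moving at 3.1 m/s toward the emitter.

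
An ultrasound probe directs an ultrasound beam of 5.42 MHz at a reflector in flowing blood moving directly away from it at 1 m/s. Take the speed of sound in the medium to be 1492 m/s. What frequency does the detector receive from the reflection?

5.413 MHz

At the reflector in flowing blood (a moving observer), f₁ = f₀ · (v − u)/v = 5.42 × 1491/1492 ≈ 5.416 MHz.
On reflection it acts as a source moving away from the stationary detector: f₂ = f₁ · v/(v + u) = 5.416 × 1492/1493 ≈ 5.413 MHz.
Equivalently f₂ = f₀ · (v − u)/(v + u).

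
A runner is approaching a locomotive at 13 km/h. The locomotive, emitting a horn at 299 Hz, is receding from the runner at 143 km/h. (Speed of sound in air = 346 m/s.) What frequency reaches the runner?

143 km/h = 39.72 m/s; 13 km/h = 3.611 m/s.
With source receding and observer approaching, f' = f · (v + v_o)/(v + v_s).
f' = 299 × (346 + 3.611)/(346 + 39.72) = 299 × 349.61/385.72 ≈ 271 Hz.

271 Hz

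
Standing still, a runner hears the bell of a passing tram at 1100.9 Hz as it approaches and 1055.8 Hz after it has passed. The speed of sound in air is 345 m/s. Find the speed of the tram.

7.2 m/s

f₁/f₂ = (v + v_s)/(v − v_s), so v_s = v · (f₁ − f₂)/(f₁ + f₂).
v_s = 345 × (1100.9 − 1055.8)/(1100.9 + 1055.8) = 345 × 45.1/2156.7 ≈ 7.2 m/s.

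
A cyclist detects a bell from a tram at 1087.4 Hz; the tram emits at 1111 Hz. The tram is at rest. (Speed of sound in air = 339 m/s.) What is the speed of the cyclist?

f' < f, so the cyclist is receding.
f' = f · (v − v_o)/v ⇒ v_o = v · |f'/f − 1|.
v_o = 339 × |1087.4/1111 − 1| = 339 × 0.02124 ≈ 7.2 m/s.

7.2 m/s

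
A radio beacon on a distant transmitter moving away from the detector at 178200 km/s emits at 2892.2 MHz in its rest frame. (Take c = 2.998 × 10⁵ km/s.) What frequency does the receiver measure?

1458.8 MHz

β = v/c = 178200/299800 = 0.5944.
Relativistic Doppler for frequency: f' = f₀ · √((1 − β)/(1 + β)).
f' = 2892.2 × √(0.4056/1.5944) = 2892.2 × 0.50437 ≈ 1458.8 MHz.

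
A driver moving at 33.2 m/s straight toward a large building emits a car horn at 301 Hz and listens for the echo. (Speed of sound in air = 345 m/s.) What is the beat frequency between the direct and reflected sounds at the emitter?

The large building receives the sound from a moving source: f₁ = f₀ · v/(v − v_e) = 301 × 345/311.8 ≈ 333.1 Hz.
On the return leg the driver is a moving observer: f₂ = f₁ · (v + v_e)/v = 333.1 × 378.2/345 ≈ 365.1 Hz.
Equivalently f₂ = f₀ · (v + v_e)/(v − v_e).
Beat against the emitted tone: |f₂ − f₀| = 2v_e·f₀/(v − v_e) = 2 × 33.2 × 301/311.8 ≈ 64 Hz.

64 Hz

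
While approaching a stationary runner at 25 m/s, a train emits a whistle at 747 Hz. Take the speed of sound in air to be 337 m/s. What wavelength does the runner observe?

41.8 cm

Moving source, stationary observer: f' = f · v/(v − v_s) since the source is approaching.
f' = 747 × 337/(337 − 25) ≈ 807 Hz.
λ' = v/f' = 337/806.856 ≈ 41.8 cm.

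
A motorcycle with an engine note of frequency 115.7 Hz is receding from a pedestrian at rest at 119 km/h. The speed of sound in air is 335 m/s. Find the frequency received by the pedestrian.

105 Hz

119 km/h = 33.06 m/s.
With the source moving away from a stationary observer, f' = f · v/(v + v_s).
f' = 115.7 × 335/(335 + 33.06) = 115.7 × 335/368.1 ≈ 105 Hz.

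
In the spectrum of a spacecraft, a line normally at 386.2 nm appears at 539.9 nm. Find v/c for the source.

λ'/λ₀ = 1.3980 > 1 (redshift), so the source is receding.
λ'/λ₀ = √((1 + β)/(1 − β)) for a receding source ⇒ β = (r² − 1)/(r² + 1) with r = λ'/λ₀.
β = (1.9543 − 1)/(1.9543 + 1) ≈ 0.323.

0.323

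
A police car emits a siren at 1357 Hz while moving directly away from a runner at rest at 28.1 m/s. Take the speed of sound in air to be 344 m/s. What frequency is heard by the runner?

Moving source, stationary observer: f' = f · v/(v + v_s) since the source is receding.
f' = 1357 × 344/(344 + 28.1) = 1357 × 344/372.1 ≈ 1255 Hz.

1255 Hz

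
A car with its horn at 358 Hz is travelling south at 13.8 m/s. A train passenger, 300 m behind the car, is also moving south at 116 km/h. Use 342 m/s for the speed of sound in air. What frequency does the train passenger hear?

377 Hz

116 km/h = 32.22 m/s.
The train passenger is behind, so the car is moving away from it while the train passenger is moving toward the car.
Both move, so f' = f · (v + v_o)/(v + v_s).
f' = 358 × (342 + 32.22)/(342 + 13.8) = 358 × 374.22/355.8 ≈ 377 Hz.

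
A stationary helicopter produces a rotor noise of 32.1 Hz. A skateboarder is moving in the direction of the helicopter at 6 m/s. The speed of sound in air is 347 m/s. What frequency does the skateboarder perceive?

Only the observer moves, toward the source, so f' = f · (v + v_o)/v.
f' = 32.1 × (347 + 6)/347 = 32.1 × 353/347 ≈ 32.7 Hz.

32.7 Hz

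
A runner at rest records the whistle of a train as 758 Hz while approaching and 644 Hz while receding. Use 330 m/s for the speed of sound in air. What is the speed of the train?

f₁/f₂ = (v + v_s)/(v − v_s), so v_s = v · (f₁ − f₂)/(f₁ + f₂).
v_s = 330 × (758 − 644)/(758 + 644) = 330 × 114/1402 ≈ 27 m/s.

27 m/s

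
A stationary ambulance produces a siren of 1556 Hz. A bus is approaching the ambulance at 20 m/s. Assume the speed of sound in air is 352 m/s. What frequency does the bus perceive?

Moving observer, stationary source: f' = f · (v + v_o)/v.
f' = 1556 × (352 + 20)/352 = 1556 × 372/352 ≈ 1644 Hz.

1644 Hz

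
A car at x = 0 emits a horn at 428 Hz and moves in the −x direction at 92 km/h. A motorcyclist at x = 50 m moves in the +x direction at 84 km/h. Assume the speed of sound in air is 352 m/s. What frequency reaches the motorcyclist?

373 Hz

92 km/h = 25.56 m/s; 84 km/h = 23.33 m/s.
The observer lies on the +x side, so the source is heading away from the observer and the observer is heading away from the source.
With source receding and observer receding, f' = f · (v − v_o)/(v + v_s).
f' = 428 × (352 − 23.33)/(352 + 25.56) = 428 × 328.67/377.56 ≈ 373 Hz.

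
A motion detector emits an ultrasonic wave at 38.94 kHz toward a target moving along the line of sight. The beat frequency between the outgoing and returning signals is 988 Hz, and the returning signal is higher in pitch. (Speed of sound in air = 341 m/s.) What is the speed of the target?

4.3 m/s

Double Doppler shift off a moving reflector: f₂ = f₀ · (v + u)/(v − u) (u > 0 toward emitter).
Returning signal is higher, so f₂ = f₀ + Δf = 38940 + 988 = 39928 Hz.
Rearranging, u = v · (f₂ − f₀)/(f₂ + f₀) = 341 × 988/78868 ≈ 4.3 m/s.
So the target is moving at 4.3 m/s toward the emitter.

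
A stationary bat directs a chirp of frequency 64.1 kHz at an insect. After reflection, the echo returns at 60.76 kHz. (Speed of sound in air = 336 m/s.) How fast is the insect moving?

Double Doppler shift off a moving reflector: f₂ = f₀ · (v + u)/(v − u) (u > 0 toward emitter).
Rearranging, u = v · (f₂ − f₀)/(f₂ + f₀) = 336 × -3.34/124.86 ≈ -9.0 m/s.
So the insect is moving at 9.0 m/s away from the emitter.

9.0 m/s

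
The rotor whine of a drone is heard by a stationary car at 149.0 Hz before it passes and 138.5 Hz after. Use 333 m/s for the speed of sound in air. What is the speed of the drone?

f₁/f₂ = (v + v_s)/(v − v_s), so v_s = v · (f₁ − f₂)/(f₁ + f₂).
v_s = 333 × (149.0 − 138.5)/(149.0 + 138.5) = 333 × 10.5/287.5 ≈ 12.2 m/s.

12.2 m/s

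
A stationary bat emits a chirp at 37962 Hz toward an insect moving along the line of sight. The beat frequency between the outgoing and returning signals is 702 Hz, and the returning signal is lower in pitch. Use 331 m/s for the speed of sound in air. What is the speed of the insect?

3.1 m/s

Double Doppler shift off a moving reflector: f₂ = f₀ · (v + u)/(v − u) (u > 0 toward emitter).
Returning signal is lower, so f₂ = f₀ − Δf = 37962 − 702 = 37260 Hz.
Rearranging, u = v · (f₂ − f₀)/(f₂ + f₀) = 331 × -702/75222 ≈ -3.1 m/s.
So the insect is moving at 3.1 m/s away from the emitter.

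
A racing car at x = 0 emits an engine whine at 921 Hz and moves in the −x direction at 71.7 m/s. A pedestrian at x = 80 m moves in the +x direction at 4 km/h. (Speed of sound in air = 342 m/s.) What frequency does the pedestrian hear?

4 km/h = 1.111 m/s.
The observer lies on the +x side, so the source is heading away from the observer and the observer is heading away from the source.
Both move, so f' = f · (v − v_o)/(v + v_s).
f' = 921 × (342 − 1.111)/(342 + 71.7) = 921 × 340.89/413.7 ≈ 759 Hz.

759 Hz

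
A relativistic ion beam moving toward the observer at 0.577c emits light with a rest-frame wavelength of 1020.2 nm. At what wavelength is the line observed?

528.4 nm

Relativistic Doppler for wavelength: λ' = λ₀ · √((1 − β)/(1 + β)).
λ' = 1020.2 × √(0.4230/1.5770) = 1020.2 × 0.51791 ≈ 528.4 nm.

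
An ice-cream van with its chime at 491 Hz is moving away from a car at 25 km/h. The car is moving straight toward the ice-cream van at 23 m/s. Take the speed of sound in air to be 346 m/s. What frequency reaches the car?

25 km/h = 6.944 m/s.
Both move, so f' = f · (v + v_o)/(v + v_s).
f' = 491 × (346 + 23)/(346 + 6.944) = 491 × 369/352.94 ≈ 513 Hz.

513 Hz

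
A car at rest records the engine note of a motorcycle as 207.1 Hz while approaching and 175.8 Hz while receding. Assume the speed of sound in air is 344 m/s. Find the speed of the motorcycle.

28 m/s

f₁/f₂ = (v + v_s)/(v − v_s), so v_s = v · (f₁ − f₂)/(f₁ + f₂).
v_s = 344 × (207.1 − 175.8)/(207.1 + 175.8) = 344 × 31.3/382.9 ≈ 28 m/s.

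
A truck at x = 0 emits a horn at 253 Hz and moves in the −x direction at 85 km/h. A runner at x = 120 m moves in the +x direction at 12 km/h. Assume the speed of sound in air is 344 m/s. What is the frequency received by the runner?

234 Hz

85 km/h = 23.61 m/s; 12 km/h = 3.333 m/s.
The observer lies on the +x side, so the source is heading away from the observer and the observer is heading away from the source.
General Doppler shift: f' = f · (v − v_o)/(v + v_s).
f' = 253 × (344 − 3.333)/(344 + 23.61) = 253 × 340.67/367.61 ≈ 234 Hz.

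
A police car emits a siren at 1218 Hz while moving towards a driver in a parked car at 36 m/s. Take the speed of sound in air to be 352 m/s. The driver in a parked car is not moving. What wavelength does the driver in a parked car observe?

With the source moving toward a stationary observer, f' = f · v/(v − v_s).
f' = 1218 × 352/(352 − 36) ≈ 1357 Hz.
λ' = v/f' = 352/1356.76 ≈ 25.9 cm.

25.9 cm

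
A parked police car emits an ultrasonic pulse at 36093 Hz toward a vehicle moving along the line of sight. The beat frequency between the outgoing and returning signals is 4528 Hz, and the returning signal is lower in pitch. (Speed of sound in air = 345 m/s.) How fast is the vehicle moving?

23.1 m/s

Double Doppler shift off a moving reflector: f₂ = f₀ · (v + u)/(v − u) (u > 0 toward emitter).
Returning signal is lower, so f₂ = f₀ − Δf = 36093 − 4528 = 31565 Hz.
Rearranging, u = v · (f₂ − f₀)/(f₂ + f₀) = 345 × -4528/67658 ≈ -23.1 m/s.
So the vehicle is moving at 23.1 m/s away from the emitter.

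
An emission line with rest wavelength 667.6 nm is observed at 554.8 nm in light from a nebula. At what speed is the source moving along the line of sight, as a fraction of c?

0.183

λ'/λ₀ = 0.8310 < 1 (blueshift), so the source is approaching.
λ'/λ₀ = √((1 − β)/(1 + β)) for an approaching source ⇒ β = (1 − r²)/(1 + r²) with r = λ'/λ₀.
β = (1 − 0.6906)/(1 + 0.6906) ≈ 0.183.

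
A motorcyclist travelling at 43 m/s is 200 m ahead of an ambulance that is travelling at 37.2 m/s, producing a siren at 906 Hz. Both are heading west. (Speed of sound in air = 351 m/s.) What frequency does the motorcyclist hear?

889 Hz

The motorcyclist is ahead, so the ambulance is moving toward it while the motorcyclist is moving away from the ambulance.
Both move, so f' = f · (v − v_o)/(v − v_s).
f' = 906 × (351 − 43)/(351 − 37.2) = 906 × 308/313.8 ≈ 889 Hz.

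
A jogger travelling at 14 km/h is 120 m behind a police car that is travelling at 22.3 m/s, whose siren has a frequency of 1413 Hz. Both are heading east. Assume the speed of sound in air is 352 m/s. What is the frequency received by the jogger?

14 km/h = 3.889 m/s.
The jogger is behind, so the police car is moving away from it while the jogger is moving toward the police car.
With source receding and observer approaching, f' = f · (v + v_o)/(v + v_s).
f' = 1413 × (352 + 3.889)/(352 + 22.3) = 1413 × 355.89/374.3 ≈ 1343 Hz.

1343 Hz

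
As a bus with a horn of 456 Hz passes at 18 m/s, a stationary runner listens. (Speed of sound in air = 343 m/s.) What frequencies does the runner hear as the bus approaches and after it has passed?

Approaching: f₁ = f · v/(v − v_s) = 456 × 343/325 ≈ 481 Hz.
Receding: f₂ = f · v/(v + v_s) = 456 × 343/361 ≈ 433 Hz.

481 Hz approaching; 433 Hz receding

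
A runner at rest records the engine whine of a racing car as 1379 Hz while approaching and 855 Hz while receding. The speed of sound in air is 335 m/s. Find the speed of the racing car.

79 m/s

f₁/f₂ = (v + v_s)/(v − v_s), so v_s = v · (f₁ − f₂)/(f₁ + f₂).
v_s = 335 × (1379 − 855)/(1379 + 855) = 335 × 524/2234 ≈ 79 m/s.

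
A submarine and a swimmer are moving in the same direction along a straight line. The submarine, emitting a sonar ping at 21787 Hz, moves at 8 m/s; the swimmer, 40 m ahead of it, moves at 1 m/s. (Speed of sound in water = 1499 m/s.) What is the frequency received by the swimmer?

21889 Hz

The swimmer is ahead, so the submarine is moving toward it while the swimmer is moving away from the submarine.
General Doppler shift: f' = f · (v − v_o)/(v − v_s).
f' = 21787 × (1499 − 1)/(1499 − 8) = 21787 × 1498/1491 ≈ 21889 Hz.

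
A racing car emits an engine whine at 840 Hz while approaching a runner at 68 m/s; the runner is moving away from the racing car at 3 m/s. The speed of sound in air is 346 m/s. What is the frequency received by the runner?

With source approaching and observer receding, f' = f · (v − v_o)/(v − v_s).
f' = 840 × (346 − 3)/(346 − 68) = 840 × 343/278 ≈ 1036 Hz.

1036 Hz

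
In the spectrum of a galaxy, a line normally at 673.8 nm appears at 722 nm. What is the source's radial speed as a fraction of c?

λ'/λ₀ = 1.0715 > 1 (redshift), so the source is receding.
λ'/λ₀ = √((1 + β)/(1 − β)) for a receding source ⇒ β = (r² − 1)/(r² + 1) with r = λ'/λ₀.
β = (1.1482 − 1)/(1.1482 + 1) ≈ 0.069.

0.069c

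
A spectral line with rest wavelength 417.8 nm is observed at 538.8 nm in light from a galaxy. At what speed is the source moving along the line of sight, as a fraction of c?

0.249c

λ'/λ₀ = 1.2896 > 1 (redshift), so the source is receding.
λ'/λ₀ = √((1 + β)/(1 − β)) for a receding source ⇒ β = (r² − 1)/(r² + 1) with r = λ'/λ₀.
β = (1.6631 − 1)/(1.6631 + 1) ≈ 0.249.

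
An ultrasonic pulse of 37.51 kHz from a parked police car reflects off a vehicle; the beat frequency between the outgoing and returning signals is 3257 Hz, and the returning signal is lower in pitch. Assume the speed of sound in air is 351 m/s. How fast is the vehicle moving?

15.9 m/s

Double Doppler shift off a moving reflector: f₂ = f₀ · (v + u)/(v − u) (u > 0 toward emitter).
Returning signal is lower, so f₂ = f₀ − Δf = 37510 − 3257 = 34253 Hz.
Rearranging, u = v · (f₂ − f₀)/(f₂ + f₀) = 351 × -3257/71763 ≈ -15.9 m/s.
So the vehicle is moving at 15.9 m/s away from the emitter.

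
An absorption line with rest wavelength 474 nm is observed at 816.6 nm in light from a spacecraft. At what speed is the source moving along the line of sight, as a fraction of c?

0.496

λ'/λ₀ = 1.7228 > 1 (redshift), so the source is receding.
λ'/λ₀ = √((1 + β)/(1 − β)) for a receding source ⇒ β = (r² − 1)/(r² + 1) with r = λ'/λ₀.
β = (2.9680 − 1)/(2.9680 + 1) ≈ 0.496.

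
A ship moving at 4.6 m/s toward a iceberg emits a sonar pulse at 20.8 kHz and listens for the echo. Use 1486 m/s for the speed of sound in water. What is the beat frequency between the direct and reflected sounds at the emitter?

129 Hz

The iceberg receives the sound from a moving source: f₁ = f₀ · v/(v − v_e) = 20.8 × 1486/1481.4 ≈ 20.8646 kHz.
On the return leg the ship is a moving observer: f₂ = f₁ · (v + v_e)/v = 20.8646 × 1490.6/1486 ≈ 20.9292 kHz.
Equivalently f₂ = f₀ · (v + v_e)/(v − v_e).
Beat against the emitted tone (with f₀ = 20800 Hz): |f₂ − f₀| = 2v_e·f₀/(v − v_e) = 2 × 4.6 × 20800/1481.4 ≈ 129 Hz.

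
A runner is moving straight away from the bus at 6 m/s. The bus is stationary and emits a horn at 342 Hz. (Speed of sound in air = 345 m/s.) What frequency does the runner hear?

Moving observer, stationary source: f' = f · (v − v_o)/v.
f' = 342 × (345 − 6)/345 = 342 × 339/345 ≈ 336 Hz.

336 Hz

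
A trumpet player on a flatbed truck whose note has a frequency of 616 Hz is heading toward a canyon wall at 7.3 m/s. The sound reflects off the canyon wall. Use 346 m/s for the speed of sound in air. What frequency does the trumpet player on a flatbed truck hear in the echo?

643 Hz

The canyon wall receives the sound from a moving source: f₁ = f₀ · v/(v − v_e) = 616 × 346/338.7 ≈ 629 Hz.
On the return leg the trumpet player on a flatbed truck is a moving observer: f₂ = f₁ · (v + v_e)/v = 629 × 353.3/346 ≈ 643 Hz.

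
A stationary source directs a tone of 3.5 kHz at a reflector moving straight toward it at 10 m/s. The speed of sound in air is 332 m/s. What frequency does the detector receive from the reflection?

At the reflector (a moving observer), f₁ = f₀ · (v + u)/v = 3.5 × 342/332 ≈ 3.61 kHz.
On reflection it acts as a source moving toward the stationary detector: f₂ = f₁ · v/(v − u) = 3.61 × 332/322 ≈ 3.72 kHz.
Equivalently f₂ = f₀ · (v + u)/(v − u).

3.72 kHz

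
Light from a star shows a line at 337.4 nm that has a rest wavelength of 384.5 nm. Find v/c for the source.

λ'/λ₀ = 0.8775 < 1 (blueshift), so the source is approaching.
λ'/λ₀ = √((1 − β)/(1 + β)) for an approaching source ⇒ β = (1 − r²)/(1 + r²) with r = λ'/λ₀.
β = (1 − 0.7700)/(1 + 0.7700) ≈ 0.130.

0.130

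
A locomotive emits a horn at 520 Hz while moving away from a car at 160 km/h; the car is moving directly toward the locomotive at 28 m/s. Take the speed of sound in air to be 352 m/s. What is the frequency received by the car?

498 Hz

160 km/h = 44.44 m/s.
General Doppler shift: f' = f · (v + v_o)/(v + v_s).
f' = 520 × (352 + 28)/(352 + 44.44) = 520 × 380/396.44 ≈ 498 Hz.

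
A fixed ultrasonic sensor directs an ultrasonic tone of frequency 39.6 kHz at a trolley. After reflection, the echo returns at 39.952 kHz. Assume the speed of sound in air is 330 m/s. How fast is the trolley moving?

Double Doppler shift off a moving reflector: f₂ = f₀ · (v + u)/(v − u) (u > 0 toward emitter).
Rearranging, u = v · (f₂ − f₀)/(f₂ + f₀) = 330 × 0.352/79.552 ≈ 1.46 m/s.
So the trolley is moving at 1.46 m/s toward the emitter.

1.46 m/s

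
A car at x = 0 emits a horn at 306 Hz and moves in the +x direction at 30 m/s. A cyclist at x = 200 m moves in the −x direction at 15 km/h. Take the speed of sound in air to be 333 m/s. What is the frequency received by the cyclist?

15 km/h = 4.167 m/s.
The observer lies on the +x side, so the source is heading toward the observer and the observer is heading toward the source.
General Doppler shift: f' = f · (v + v_o)/(v − v_s).
f' = 306 × (333 + 4.167)/(333 − 30) = 306 × 337.17/303 ≈ 341 Hz.

341 Hz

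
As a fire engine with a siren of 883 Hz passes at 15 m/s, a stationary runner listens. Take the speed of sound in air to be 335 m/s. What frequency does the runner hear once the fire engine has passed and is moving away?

Receding: f₂ = f · v/(v + v_s) = 883 × 335/350 ≈ 845 Hz.

845 Hz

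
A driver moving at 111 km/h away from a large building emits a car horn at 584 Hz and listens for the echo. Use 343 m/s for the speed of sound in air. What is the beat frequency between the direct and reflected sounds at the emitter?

96 Hz

111 km/h = 30.83 m/s.
The large building receives the sound from a moving source: f₁ = f₀ · v/(v + v_e) = 584 × 343/373.83 ≈ 535.8 Hz.
On the return leg the driver is a moving observer: f₂ = f₁ · (v − v_e)/v = 535.8 × 312.17/343 ≈ 487.7 Hz.
Equivalently f₂ = f₀ · (v − v_e)/(v + v_e).
Beat against the emitted tone: |f₂ − f₀| = 2v_e·f₀/(v + v_e) = 2 × 30.83 × 584/373.83 ≈ 96 Hz.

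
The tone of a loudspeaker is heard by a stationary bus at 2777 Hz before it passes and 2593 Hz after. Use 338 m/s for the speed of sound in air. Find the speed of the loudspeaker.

11.6 m/s

f₁/f₂ = (v + v_s)/(v − v_s), so v_s = v · (f₁ − f₂)/(f₁ + f₂).
v_s = 338 × (2777 − 2593)/(2777 + 2593) = 338 × 184/5370 ≈ 11.6 m/s.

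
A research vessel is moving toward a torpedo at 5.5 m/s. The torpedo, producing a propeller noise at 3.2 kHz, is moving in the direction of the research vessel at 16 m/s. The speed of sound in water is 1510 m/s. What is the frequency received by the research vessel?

With source approaching and observer approaching, f' = f · (v + v_o)/(v − v_s).
f' = 3.2 × (1510 + 5.5)/(1510 − 16) = 3.2 × 1515.5/1494 ≈ 3.25 kHz.

3.25 kHz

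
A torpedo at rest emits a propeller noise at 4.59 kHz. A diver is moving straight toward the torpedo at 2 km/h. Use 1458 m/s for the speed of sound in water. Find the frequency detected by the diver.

4.59 kHz

2 km/h = 0.5556 m/s.
Moving observer, stationary source: f' = f · (v + v_o)/v.
f' = 4.59 × (1458 + 0.5556)/1458 = 4.59 × 1458.6/1458 ≈ 4.59 kHz.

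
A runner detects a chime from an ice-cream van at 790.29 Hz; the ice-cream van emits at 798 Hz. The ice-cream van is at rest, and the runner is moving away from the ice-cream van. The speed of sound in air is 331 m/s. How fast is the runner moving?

3.2 m/s

f' = f · (v − v_o)/v ⇒ v_o = v · |f'/f − 1|.
v_o = 331 × |790.29/798 − 1| = 331 × 0.009662 ≈ 3.2 m/s.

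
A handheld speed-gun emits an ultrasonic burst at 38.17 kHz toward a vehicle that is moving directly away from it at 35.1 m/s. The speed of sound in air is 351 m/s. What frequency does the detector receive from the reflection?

At the vehicle (a moving observer), f₁ = f₀ · (v − u)/v = 38.17 × 315.9/351 ≈ 34.4 kHz.
On reflection it acts as a source moving away from the stationary detector: f₂ = f₁ · v/(v + u) = 34.4 × 351/386.1 ≈ 31.2 kHz.
Equivalently f₂ = f₀ · (v − u)/(v + u).

31.2 kHz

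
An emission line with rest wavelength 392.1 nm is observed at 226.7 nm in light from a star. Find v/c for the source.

λ'/λ₀ = 0.5782 < 1 (blueshift), so the source is approaching.
λ'/λ₀ = √((1 − β)/(1 + β)) for an approaching source ⇒ β = (1 − r²)/(1 + r²) with r = λ'/λ₀.
β = (1 − 0.3343)/(1 + 0.3343) ≈ 0.499.

0.499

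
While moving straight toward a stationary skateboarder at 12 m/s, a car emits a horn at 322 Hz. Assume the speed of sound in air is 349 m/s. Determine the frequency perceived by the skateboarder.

Only the source moves, toward the listener, so f' = f · v/(v − v_s).
f' = 322 × 349/(349 − 12) = 322 × 349/337 ≈ 333 Hz.

333 Hz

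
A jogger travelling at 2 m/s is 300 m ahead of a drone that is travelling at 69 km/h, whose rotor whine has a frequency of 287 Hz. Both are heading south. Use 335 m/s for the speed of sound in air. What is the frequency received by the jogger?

69 km/h = 19.17 m/s.
The jogger is ahead, so the drone is moving toward it while the jogger is moving away from the drone.
Both move, so f' = f · (v − v_o)/(v − v_s).
f' = 287 × (335 − 2)/(335 − 19.17) = 287 × 333/315.83 ≈ 303 Hz.

303 Hz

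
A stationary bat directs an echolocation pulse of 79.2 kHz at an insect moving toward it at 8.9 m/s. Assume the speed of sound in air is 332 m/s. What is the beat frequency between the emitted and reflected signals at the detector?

The insect first receives the wave as a moving observer: f₁ = f₀ · (v + u)/v = 79.2 × (332 + 8.9)/332 ≈ 81.32 kHz.
On reflection it acts as a source moving toward the stationary detector: f₂ = f₁ · v/(v − u) = 81.32 × 332/323.1 ≈ 83.56 kHz.
Beat frequency (with f₀ = 79200 Hz): |f₂ − f₀| = 2u·f₀/(v − u) = 2 × 8.9 × 79200/323.1 ≈ 4363 Hz.

4363 Hz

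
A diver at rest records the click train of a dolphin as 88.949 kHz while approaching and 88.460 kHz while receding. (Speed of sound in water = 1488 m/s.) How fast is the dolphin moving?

f₁/f₂ = (v + v_s)/(v − v_s), so v_s = v · (f₁ − f₂)/(f₁ + f₂).
v_s = 1488 × (88.949 − 88.460)/(88.949 + 88.460) = 1488 × 0.489/177.409 ≈ 4.1 m/s.

4.1 m/s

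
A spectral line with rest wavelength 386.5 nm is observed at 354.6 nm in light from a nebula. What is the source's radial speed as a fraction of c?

λ'/λ₀ = 0.9175 < 1 (blueshift), so the source is approaching.
λ'/λ₀ = √((1 − β)/(1 + β)) for an approaching source ⇒ β = (1 − r²)/(1 + r²) with r = λ'/λ₀.
β = (1 − 0.8417)/(1 + 0.8417) ≈ 0.086.

0.086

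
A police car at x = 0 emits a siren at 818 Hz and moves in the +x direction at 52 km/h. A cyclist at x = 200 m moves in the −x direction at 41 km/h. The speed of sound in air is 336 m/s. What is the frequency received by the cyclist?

884 Hz

52 km/h = 14.44 m/s; 41 km/h = 11.39 m/s.
The observer lies on the +x side, so the source is heading toward the observer and the observer is heading toward the source.
General Doppler shift: f' = f · (v + v_o)/(v − v_s).
f' = 818 × (336 + 11.39)/(336 − 14.44) = 818 × 347.39/321.56 ≈ 884 Hz.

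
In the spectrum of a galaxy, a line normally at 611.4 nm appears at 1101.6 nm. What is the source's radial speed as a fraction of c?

0.529c

λ'/λ₀ = 1.8018 > 1 (redshift), so the source is receding.
λ'/λ₀ = √((1 + β)/(1 − β)) for a receding source ⇒ β = (r² − 1)/(r² + 1) with r = λ'/λ₀.
β = (3.2464 − 1)/(3.2464 + 1) ≈ 0.529.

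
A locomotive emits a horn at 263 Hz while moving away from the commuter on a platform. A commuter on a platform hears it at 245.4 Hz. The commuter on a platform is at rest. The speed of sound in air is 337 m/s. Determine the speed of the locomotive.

24.2 m/s

f' = f · v/(v + v_s) ⇒ v_s = v · |1 − f/f'|.
v_s = 337 × |1 − 263/245.4| = 337 × 0.07172 ≈ 24.2 m/s.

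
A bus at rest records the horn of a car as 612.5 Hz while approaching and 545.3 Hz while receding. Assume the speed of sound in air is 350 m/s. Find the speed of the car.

20.3 m/s

f₁/f₂ = (v + v_s)/(v − v_s), so v_s = v · (f₁ − f₂)/(f₁ + f₂).
v_s = 350 × (612.5 − 545.3)/(612.5 + 545.3) = 350 × 67.2/1157.8 ≈ 20.3 m/s.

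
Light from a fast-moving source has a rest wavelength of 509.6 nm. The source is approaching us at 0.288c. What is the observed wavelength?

Relativistic Doppler for wavelength: λ' = λ₀ · √((1 − β)/(1 + β)).
λ' = 509.6 × √(0.7120/1.2880) = 509.6 × 0.74350 ≈ 378.9 nm.

378.9 nm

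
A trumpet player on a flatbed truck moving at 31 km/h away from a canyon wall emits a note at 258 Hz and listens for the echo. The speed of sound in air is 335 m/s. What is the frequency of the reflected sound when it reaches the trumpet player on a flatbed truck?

31 km/h = 8.611 m/s.
The canyon wall receives the sound from a moving source: f₁ = f₀ · v/(v + v_e) = 258 × 335/343.61 ≈ 252 Hz.
On the return leg the trumpet player on a flatbed truck is a moving observer: f₂ = f₁ · (v − v_e)/v = 252 × 326.39/335 ≈ 245 Hz.
Equivalently f₂ = f₀ · (v − v_e)/(v + v_e).

245 Hz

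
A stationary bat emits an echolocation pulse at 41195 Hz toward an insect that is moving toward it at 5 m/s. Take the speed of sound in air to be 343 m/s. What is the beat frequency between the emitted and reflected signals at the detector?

1219 Hz

At the insect (a moving observer), f₁ = f₀ · (v + u)/v = 41195 × 348/343 ≈ 41796 Hz.
The reflection then acts as a moving source: f₂ = f₁ · v/(v − u) ≈ 42414 Hz.
Equivalently f₂ = f₀ · (v + u)/(v − u).
Beat frequency: |f₂ − f₀| = 2u·f₀/(v − u) = 2 × 5 × 41195/338 ≈ 1219 Hz.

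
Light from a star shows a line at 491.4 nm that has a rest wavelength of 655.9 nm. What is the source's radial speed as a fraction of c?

0.281c

λ'/λ₀ = 0.7492 < 1 (blueshift), so the source is approaching.
λ'/λ₀ = √((1 − β)/(1 + β)) for an approaching source ⇒ β = (1 − r²)/(1 + r²) with r = λ'/λ₀.
β = (1 − 0.5613)/(1 + 0.5613) ≈ 0.281.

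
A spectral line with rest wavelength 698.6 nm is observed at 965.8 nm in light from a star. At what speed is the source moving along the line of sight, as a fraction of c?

0.313

λ'/λ₀ = 1.3825 > 1 (redshift), so the source is receding.
λ'/λ₀ = √((1 + β)/(1 − β)) for a receding source ⇒ β = (r² − 1)/(r² + 1) with r = λ'/λ₀.
β = (1.9112 − 1)/(1.9112 + 1) ≈ 0.313.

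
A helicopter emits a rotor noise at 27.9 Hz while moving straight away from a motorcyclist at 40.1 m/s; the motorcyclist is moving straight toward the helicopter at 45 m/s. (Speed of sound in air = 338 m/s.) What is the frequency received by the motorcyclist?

With source receding and observer approaching, f' = f · (v + v_o)/(v + v_s).
f' = 27.9 × (338 + 45)/(338 + 40.1) = 27.9 × 383/378.1 ≈ 28.3 Hz.

28.3 Hz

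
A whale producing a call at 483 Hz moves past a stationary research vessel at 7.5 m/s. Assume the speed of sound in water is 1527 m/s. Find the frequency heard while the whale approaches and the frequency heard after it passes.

485 Hz approaching; 481 Hz receding

Approaching: f₁ = f · v/(v − v_s) = 483 × 1527/1519.5 ≈ 485 Hz.
Receding: f₂ = f · v/(v + v_s) = 483 × 1527/1534.5 ≈ 481 Hz.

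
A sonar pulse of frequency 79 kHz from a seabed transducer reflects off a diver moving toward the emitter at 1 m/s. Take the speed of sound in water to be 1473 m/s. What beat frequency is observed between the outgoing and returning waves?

107 Hz

The diver first receives the wave as a moving observer: f₁ = f₀ · (v + u)/v = 79 × (1473 + 1)/1473 ≈ 79.0536 kHz.
The reflection then acts as a moving source: f₂ = f₁ · v/(v − u) ≈ 79.1073 kHz.
Equivalently f₂ = f₀ · (v + u)/(v − u).
Beat frequency (with f₀ = 79000 Hz): |f₂ − f₀| = 2u·f₀/(v − u) = 2 × 1 × 79000/1472 ≈ 107 Hz.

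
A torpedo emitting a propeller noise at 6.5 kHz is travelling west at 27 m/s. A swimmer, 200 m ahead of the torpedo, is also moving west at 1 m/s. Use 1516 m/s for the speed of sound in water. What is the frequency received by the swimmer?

6.61 kHz

The swimmer is ahead, so the torpedo is moving toward it while the swimmer is moving away from the torpedo.
General Doppler shift: f' = f · (v − v_o)/(v − v_s).
f' = 6.5 × (1516 − 1)/(1516 − 27) = 6.5 × 1515/1489 ≈ 6.61 kHz.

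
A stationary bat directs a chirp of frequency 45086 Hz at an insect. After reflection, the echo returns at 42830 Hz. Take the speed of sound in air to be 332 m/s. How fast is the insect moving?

Double Doppler shift off a moving reflector: f₂ = f₀ · (v + u)/(v − u) (u > 0 toward emitter).
Rearranging, u = v · (f₂ − f₀)/(f₂ + f₀) = 332 × -2256/87916 ≈ -8.5 m/s.
So the insect is moving at 8.5 m/s away from the emitter.

8.5 m/s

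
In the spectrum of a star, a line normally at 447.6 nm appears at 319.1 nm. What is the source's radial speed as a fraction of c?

0.326c

λ'/λ₀ = 0.7129 < 1 (blueshift), so the source is approaching.
λ'/λ₀ = √((1 − β)/(1 + β)) for an approaching source ⇒ β = (1 − r²)/(1 + r²) with r = λ'/λ₀.
β = (1 − 0.5082)/(1 + 0.5082) ≈ 0.326.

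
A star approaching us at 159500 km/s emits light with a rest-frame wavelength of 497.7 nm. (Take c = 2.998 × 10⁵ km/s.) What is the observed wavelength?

275.1 nm

β = v/c = 159500/299800 = 0.5320.
Relativistic Doppler for wavelength: λ' = λ₀ · √((1 − β)/(1 + β)).
λ' = 497.7 × √(0.4680/1.5320) = 497.7 × 0.55269 ≈ 275.1 nm.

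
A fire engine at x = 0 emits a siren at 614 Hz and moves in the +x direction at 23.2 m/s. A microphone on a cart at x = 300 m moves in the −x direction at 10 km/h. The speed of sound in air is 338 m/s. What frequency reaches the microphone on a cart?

665 Hz

10 km/h = 2.778 m/s.
The observer lies on the +x side, so the source is heading toward the observer and the observer is heading toward the source.
With source approaching and observer approaching, f' = f · (v + v_o)/(v − v_s).
f' = 614 × (338 + 2.778)/(338 − 23.2) = 614 × 340.78/314.8 ≈ 665 Hz.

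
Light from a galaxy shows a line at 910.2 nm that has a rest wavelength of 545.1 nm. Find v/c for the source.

λ'/λ₀ = 1.6698 > 1 (redshift), so the source is receding.
λ'/λ₀ = √((1 + β)/(1 − β)) for a receding source ⇒ β = (r² − 1)/(r² + 1) with r = λ'/λ₀.
β = (2.7882 − 1)/(2.7882 + 1) ≈ 0.472.

0.472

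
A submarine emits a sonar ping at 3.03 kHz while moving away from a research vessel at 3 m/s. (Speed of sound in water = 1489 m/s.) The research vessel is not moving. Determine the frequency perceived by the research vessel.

Only the source moves, away from the listener, so f' = f · v/(v + v_s).
f' = 3.03 × 1489/(1489 + 3) = 3.03 × 1489/1492 ≈ 3.02 kHz.

3.02 kHz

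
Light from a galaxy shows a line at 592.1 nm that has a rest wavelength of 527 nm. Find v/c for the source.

λ'/λ₀ = 1.1235 > 1 (redshift), so the source is receding.
λ'/λ₀ = √((1 + β)/(1 − β)) for a receding source ⇒ β = (r² − 1)/(r² + 1) with r = λ'/λ₀.
β = (1.2623 − 1)/(1.2623 + 1) ≈ 0.116.

0.116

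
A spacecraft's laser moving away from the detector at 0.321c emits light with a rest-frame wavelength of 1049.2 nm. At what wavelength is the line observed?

Relativistic Doppler for wavelength: λ' = λ₀ · √((1 + β)/(1 − β)).
λ' = 1049.2 × √(1.3210/0.6790) = 1049.2 × 1.39481 ≈ 1463.4 nm.

1463.4 nm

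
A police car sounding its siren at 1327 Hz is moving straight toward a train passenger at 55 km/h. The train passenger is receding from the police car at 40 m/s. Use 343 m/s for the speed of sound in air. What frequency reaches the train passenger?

55 km/h = 15.28 m/s.
With source approaching and observer receding, f' = f · (v − v_o)/(v − v_s).
f' = 1327 × (343 − 40)/(343 − 15.28) = 1327 × 303/327.72 ≈ 1227 Hz.

1227 Hz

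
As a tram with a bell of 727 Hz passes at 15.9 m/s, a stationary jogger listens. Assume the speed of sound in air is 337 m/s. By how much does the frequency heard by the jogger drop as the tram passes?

68.8 Hz

Approaching: f₁ = f · v/(v − v_s) = 727 × 337/321.1 ≈ 763.0 Hz.
Receding: f₂ = f · v/(v + v_s) = 727 × 337/352.9 ≈ 694.2 Hz.
Drop: f₁ − f₂ = 2f·v·v_s/(v² − v_s²) = 2 × 727 × 337 × 15.9/(337² − 15.9²) ≈ 68.8 Hz.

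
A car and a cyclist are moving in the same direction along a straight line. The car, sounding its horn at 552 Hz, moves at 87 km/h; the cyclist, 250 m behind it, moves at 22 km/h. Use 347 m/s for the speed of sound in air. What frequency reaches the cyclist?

525 Hz

87 km/h = 24.17 m/s; 22 km/h = 6.111 m/s.
The cyclist is behind, so the car is moving away from it while the cyclist is moving toward the car.
General Doppler shift: f' = f · (v + v_o)/(v + v_s).
f' = 552 × (347 + 6.111)/(347 + 24.17) = 552 × 353.11/371.17 ≈ 525 Hz.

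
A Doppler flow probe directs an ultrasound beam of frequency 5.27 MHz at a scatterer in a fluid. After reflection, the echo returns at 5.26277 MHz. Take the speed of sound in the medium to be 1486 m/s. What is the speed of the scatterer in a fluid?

Double Doppler shift off a moving reflector: f₂ = f₀ · (v + u)/(v − u) (u > 0 toward emitter).
Rearranging, u = v · (f₂ − f₀)/(f₂ + f₀) = 1486 × -0.00723/10.53277 ≈ -1.02 m/s.
So the scatterer in a fluid is moving at 1.02 m/s away from the emitter.

1.02 m/s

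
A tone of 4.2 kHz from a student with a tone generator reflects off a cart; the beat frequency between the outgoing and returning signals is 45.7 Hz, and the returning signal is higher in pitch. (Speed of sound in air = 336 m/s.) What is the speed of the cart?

Double Doppler shift off a moving reflector: f₂ = f₀ · (v + u)/(v − u) (u > 0 toward emitter).
Returning signal is higher, so f₂ = f₀ + Δf = 4200 + 45.7 = 4245.7 Hz.
Rearranging, u = v · (f₂ − f₀)/(f₂ + f₀) = 336 × 45.7/8445.7 ≈ 1.82 m/s.
So the cart is moving at 1.82 m/s toward the emitter.

1.82 m/s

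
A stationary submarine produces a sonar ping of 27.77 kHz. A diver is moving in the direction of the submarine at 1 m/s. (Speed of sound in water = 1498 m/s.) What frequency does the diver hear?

27.8 kHz

Moving observer, stationary source: f' = f · (v + v_o)/v.
f' = 27.77 × (1498 + 1)/1498 = 27.77 × 1499/1498 ≈ 27.8 kHz.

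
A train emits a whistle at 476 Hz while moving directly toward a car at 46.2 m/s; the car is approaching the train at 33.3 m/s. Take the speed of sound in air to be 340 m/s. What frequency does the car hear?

605 Hz

General Doppler shift: f' = f · (v + v_o)/(v − v_s).
f' = 476 × (340 + 33.3)/(340 − 46.2) = 476 × 373.3/293.8 ≈ 605 Hz.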